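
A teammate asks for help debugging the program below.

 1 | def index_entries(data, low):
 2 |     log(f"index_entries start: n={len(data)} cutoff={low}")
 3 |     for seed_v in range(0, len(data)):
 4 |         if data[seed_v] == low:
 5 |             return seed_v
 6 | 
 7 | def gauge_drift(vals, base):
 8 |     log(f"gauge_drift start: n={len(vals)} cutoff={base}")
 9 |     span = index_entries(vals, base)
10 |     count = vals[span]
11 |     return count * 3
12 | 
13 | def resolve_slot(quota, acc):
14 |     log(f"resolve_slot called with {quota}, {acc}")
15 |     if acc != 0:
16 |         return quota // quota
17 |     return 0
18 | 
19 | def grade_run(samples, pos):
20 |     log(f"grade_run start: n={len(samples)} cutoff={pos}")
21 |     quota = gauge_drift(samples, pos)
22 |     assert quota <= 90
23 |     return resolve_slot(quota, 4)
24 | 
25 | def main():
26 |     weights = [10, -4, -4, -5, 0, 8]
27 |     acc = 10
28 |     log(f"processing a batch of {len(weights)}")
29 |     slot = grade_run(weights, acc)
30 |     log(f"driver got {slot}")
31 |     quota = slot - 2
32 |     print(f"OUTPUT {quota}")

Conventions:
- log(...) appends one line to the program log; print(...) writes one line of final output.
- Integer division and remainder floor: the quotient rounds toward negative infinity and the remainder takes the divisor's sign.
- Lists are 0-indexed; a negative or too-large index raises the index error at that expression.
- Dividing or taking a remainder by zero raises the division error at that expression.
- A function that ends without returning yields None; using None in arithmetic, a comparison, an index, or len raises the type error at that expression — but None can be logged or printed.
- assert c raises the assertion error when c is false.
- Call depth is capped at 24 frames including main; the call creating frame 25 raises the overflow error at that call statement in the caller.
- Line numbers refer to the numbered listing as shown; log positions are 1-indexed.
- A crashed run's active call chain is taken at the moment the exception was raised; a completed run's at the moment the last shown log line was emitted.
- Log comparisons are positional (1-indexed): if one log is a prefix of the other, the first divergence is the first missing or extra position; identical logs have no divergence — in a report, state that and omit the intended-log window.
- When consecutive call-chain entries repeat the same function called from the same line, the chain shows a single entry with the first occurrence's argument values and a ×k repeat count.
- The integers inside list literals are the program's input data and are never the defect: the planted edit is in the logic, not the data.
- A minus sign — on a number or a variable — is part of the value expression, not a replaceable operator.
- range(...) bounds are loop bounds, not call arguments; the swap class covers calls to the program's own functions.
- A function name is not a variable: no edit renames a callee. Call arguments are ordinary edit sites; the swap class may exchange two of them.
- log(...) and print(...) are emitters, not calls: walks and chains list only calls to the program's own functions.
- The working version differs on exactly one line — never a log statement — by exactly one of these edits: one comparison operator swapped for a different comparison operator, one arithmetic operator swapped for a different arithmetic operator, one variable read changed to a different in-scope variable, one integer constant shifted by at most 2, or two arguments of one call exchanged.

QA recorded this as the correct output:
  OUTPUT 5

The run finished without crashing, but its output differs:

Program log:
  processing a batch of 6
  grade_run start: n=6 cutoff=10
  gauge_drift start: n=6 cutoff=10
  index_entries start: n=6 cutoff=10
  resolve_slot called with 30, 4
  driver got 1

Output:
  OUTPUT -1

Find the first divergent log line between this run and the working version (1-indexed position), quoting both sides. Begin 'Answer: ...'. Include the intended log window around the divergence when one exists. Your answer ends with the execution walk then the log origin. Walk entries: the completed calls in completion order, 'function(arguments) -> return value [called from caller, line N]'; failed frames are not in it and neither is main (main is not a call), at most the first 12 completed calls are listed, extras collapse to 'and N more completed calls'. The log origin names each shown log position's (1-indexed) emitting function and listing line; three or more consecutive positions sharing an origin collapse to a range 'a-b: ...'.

Answer: at position 6 the run shows 'driver got 1' where the working version logs 'driver got 7'.
Intended log window:
  4: index_entries start: n=6 cutoff=10
  5: resolve_slot called with 30, 4
  6: driver got 7
Execution walk:
  index_entries([10, -4, -4, -5, 0, 8], 10) -> 0  [called from gauge_drift, line 9]
  gauge_drift([10, -4, -4, -5, 0, 8], 10) -> 30  [called from grade_run, line 21]
  resolve_slot(30, 4) -> 1  [called from grade_run, line 23]
  grade_run([10, -4, -4, -5, 0, 8], 10) -> 1  [called from main, line 29]
Log origins:
  1: logged in main at line 28
  2: logged in grade_run at line 20
  3: logged in gauge_drift at line 8
  4: logged in index_entries at line 2
  5: logged in resolve_slot at line 14
  6: logged in main at line 30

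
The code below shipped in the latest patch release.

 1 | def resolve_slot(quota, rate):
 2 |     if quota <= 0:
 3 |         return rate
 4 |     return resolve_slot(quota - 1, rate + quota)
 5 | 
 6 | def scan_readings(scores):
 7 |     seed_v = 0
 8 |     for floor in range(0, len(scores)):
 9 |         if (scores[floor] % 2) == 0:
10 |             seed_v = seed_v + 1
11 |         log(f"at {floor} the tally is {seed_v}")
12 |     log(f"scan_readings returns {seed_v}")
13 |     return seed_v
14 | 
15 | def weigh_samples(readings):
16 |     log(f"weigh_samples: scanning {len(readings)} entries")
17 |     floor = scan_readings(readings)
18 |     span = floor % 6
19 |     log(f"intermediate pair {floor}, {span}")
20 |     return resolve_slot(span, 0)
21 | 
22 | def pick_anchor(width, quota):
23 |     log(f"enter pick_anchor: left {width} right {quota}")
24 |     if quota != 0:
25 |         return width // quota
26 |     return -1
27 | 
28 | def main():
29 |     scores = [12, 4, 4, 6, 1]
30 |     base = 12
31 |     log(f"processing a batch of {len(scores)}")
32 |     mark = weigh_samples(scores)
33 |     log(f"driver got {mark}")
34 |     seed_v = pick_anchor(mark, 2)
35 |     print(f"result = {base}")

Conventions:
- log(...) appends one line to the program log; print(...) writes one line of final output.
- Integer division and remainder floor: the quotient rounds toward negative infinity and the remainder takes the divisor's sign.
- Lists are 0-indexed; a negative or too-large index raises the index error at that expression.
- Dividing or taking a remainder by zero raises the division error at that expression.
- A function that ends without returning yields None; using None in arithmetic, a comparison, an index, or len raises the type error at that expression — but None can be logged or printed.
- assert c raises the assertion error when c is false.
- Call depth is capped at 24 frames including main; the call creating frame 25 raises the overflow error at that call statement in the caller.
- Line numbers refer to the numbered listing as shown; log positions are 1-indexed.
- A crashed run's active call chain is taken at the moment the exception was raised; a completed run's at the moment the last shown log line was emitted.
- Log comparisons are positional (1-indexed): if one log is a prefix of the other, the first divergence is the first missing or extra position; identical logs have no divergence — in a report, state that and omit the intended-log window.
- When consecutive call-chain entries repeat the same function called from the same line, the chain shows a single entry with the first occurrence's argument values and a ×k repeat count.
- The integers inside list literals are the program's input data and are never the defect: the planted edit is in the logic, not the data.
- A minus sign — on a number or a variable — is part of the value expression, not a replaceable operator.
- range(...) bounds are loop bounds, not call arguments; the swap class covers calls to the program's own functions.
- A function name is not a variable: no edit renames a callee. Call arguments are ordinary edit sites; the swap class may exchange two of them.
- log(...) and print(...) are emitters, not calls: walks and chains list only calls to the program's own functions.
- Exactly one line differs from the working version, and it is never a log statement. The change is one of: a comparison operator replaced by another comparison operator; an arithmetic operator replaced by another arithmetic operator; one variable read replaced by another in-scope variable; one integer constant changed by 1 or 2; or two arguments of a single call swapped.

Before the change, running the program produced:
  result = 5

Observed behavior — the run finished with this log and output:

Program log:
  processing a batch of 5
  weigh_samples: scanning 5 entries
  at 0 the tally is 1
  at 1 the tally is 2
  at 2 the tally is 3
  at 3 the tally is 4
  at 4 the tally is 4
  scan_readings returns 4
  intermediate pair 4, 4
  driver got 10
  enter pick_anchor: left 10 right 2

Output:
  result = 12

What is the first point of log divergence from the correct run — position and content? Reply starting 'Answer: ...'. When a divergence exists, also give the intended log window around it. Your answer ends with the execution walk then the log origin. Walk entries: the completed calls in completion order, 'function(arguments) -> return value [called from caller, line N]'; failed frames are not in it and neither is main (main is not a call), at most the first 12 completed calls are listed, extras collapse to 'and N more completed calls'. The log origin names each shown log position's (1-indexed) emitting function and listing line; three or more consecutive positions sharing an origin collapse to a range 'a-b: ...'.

Answer: none — the logs agree in full.
Execution walk:
  scan_readings([12, 4, 4, 6, 1]) -> 4  [called from weigh_samples, line 17]
  resolve_slot(0, 10) -> 10  [called from resolve_slot, line 4]
  resolve_slot(1, 9) -> 10  [called from resolve_slot, line 4]
  resolve_slot(2, 7) -> 10  [called from resolve_slot, line 4]
  resolve_slot(3, 4) -> 10  [called from resolve_slot, line 4]
  resolve_slot(4, 0) -> 10  [called from weigh_samples, line 20]
  weigh_samples([12, 4, 4, 6, 1]) -> 10  [called from main, line 32]
  pick_anchor(10, 2) -> 5  [called from main, line 34]
Log origin:
  1: logged in main at line 31
  2: logged in weigh_samples at line 16
  3-7: logged in scan_readings at line 11
  8: logged in scan_readings at line 12
  9: logged in weigh_samples at line 19
  10: logged in main at line 33
  11: logged in pick_anchor at line 23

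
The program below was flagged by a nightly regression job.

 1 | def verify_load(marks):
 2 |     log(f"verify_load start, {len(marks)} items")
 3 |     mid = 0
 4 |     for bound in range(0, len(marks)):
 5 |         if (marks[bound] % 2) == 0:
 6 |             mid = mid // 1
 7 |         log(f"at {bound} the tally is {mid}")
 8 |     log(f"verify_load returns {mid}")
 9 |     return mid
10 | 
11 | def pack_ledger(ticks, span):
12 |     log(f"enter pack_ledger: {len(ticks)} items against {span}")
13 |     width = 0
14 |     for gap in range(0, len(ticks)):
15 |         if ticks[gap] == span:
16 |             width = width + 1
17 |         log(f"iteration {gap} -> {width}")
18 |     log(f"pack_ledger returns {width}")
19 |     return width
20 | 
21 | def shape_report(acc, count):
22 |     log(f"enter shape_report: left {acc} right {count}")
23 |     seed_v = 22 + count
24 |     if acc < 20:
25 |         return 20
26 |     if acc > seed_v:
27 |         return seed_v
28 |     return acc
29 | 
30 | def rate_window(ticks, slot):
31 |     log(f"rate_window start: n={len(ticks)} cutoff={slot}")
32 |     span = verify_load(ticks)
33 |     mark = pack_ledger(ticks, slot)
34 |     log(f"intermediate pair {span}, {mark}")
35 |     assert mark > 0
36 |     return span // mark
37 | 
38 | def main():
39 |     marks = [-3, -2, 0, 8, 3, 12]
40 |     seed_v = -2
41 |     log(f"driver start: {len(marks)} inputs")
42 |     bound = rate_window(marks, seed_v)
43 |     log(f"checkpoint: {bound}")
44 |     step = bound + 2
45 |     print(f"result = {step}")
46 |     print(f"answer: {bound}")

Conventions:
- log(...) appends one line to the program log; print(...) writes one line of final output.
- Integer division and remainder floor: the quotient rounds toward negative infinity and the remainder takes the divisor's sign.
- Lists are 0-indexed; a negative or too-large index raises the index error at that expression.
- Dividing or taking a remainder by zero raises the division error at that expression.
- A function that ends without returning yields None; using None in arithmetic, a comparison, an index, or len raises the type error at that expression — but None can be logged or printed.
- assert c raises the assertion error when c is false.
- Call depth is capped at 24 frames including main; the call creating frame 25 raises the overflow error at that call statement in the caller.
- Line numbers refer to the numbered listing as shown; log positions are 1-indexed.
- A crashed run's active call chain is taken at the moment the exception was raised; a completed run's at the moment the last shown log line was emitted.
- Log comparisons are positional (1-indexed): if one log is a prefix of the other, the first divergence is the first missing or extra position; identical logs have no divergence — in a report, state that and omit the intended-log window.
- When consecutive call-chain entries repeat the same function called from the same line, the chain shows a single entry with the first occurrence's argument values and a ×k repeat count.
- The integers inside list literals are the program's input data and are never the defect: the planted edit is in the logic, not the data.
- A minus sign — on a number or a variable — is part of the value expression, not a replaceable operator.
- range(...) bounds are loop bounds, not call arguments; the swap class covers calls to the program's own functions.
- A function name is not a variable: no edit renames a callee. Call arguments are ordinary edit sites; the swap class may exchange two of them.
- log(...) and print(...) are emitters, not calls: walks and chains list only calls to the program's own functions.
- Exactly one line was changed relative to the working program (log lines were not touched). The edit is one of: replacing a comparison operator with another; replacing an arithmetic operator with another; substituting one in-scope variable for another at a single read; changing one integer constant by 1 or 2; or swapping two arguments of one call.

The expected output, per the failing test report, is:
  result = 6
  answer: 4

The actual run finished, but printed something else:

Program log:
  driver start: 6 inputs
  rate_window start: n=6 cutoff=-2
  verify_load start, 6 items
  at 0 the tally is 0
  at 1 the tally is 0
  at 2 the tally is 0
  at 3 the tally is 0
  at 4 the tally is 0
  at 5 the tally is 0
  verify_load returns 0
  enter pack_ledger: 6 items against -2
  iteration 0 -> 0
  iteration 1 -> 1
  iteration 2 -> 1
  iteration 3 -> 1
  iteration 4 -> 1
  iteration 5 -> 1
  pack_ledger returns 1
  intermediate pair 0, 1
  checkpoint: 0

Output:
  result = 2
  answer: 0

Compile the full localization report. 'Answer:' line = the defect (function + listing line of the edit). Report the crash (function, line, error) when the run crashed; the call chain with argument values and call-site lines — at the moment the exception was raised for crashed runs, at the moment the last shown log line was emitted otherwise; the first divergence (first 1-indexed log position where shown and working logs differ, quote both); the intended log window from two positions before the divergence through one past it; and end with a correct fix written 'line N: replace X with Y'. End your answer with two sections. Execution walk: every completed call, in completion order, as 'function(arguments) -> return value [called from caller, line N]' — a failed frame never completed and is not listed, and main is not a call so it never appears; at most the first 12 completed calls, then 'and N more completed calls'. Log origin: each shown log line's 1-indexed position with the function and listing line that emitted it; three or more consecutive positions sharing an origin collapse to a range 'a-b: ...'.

Answer: the defect is in verify_load at line 6.
Key fact: At log position 5 the runs split — shown 'at 1 the tally is 0', but the working version logs 'at 1 the tally is 1'.
Call chain: main.
First divergence: at position 5 the run shows 'at 1 the tally is 0' where the working version logs 'at 1 the tally is 1'.
Intended log window:
  3: verify_load start, 6 items
  4: at 0 the tally is 0
  5: at 1 the tally is 1
  6: at 2 the tally is 2
Execution walk:
  verify_load([-3, -2, 0, 8, 3, 12]) -> 0  [called from rate_window, line 32]
  pack_ledger([-3, -2, 0, 8, 3, 12], -2) -> 1  [called from rate_window, line 33]
  rate_window([-3, -2, 0, 8, 3, 12], -2) -> 0  [called from main, line 42]
Origin of each log line:
  1: from main, line 41
  2: from rate_window, line 31
  3: from verify_load, line 2
  4-9: from verify_load, line 7
  10: from verify_load, line 8
  11: from pack_ledger, line 12
  12-17: from pack_ledger, line 17
  18: from pack_ledger, line 18
  19: from rate_window, line 34
  20: from main, line 43
A correct fix: line 6: replace `//` with `+`.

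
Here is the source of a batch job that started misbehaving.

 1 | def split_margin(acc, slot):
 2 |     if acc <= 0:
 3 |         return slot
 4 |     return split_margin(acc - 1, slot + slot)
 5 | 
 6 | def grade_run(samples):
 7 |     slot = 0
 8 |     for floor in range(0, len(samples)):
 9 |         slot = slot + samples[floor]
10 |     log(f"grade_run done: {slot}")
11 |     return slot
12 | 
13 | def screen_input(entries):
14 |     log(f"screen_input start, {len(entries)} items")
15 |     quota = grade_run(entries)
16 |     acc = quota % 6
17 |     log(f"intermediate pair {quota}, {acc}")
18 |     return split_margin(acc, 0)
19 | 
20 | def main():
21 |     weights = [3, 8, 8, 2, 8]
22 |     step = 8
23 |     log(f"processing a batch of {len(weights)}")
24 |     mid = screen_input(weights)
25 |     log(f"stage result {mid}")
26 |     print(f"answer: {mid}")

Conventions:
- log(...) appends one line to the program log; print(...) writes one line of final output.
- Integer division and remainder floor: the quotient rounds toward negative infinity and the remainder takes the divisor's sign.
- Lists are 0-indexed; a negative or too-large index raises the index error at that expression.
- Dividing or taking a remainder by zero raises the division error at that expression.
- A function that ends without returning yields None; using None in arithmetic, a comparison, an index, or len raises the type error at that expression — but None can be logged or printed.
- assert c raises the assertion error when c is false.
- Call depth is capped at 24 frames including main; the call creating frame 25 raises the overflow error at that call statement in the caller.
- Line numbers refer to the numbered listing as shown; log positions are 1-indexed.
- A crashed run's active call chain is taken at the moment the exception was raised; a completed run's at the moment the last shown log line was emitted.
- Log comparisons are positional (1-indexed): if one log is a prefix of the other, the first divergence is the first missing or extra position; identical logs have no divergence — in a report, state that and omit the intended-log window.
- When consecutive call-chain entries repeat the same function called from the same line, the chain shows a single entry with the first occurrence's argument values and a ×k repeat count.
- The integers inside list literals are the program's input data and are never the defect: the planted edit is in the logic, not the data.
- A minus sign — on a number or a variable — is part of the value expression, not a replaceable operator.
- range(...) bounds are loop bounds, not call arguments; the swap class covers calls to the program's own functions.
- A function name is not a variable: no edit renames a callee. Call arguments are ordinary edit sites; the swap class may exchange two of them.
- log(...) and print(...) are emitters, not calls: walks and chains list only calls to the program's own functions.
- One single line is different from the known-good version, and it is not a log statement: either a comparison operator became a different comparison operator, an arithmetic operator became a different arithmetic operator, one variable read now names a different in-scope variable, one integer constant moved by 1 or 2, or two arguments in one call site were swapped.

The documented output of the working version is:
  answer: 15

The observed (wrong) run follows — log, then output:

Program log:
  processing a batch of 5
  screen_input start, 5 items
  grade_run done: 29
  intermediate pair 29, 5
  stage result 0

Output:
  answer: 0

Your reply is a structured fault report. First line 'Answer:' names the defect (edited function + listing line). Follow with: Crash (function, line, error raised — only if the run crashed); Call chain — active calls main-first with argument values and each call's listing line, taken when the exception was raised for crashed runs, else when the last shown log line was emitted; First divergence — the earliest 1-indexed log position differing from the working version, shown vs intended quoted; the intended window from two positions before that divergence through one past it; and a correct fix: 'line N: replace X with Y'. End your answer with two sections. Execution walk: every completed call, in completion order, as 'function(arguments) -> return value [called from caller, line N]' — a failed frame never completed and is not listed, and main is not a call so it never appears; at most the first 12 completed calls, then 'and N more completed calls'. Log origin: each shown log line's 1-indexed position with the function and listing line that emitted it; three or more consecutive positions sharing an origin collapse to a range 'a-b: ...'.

Answer: the defect is in split_margin at line 4.
Key observation: The earliest visible damage is log position 5 — 'stage result 0' rather than the intended 'stage result 15'.
Call chain: main.
First divergence: position 5; shown 'stage result 0' vs intended 'stage result 15'.
Intended log window:
  3: grade_run done: 29
  4: intermediate pair 29, 5
  5: stage result 15
Execution walk:
  grade_run([3, 8, 8, 2, 8]) -> 29  [called from screen_input, line 15]
  split_margin(0, 0) -> 0  [called from split_margin, line 4]
  split_margin(1, 0) -> 0  [called from split_margin, line 4]
  split_margin(2, 0) -> 0  [called from split_margin, line 4]
  split_margin(3, 0) -> 0  [called from split_margin, line 4]
  split_margin(4, 0) -> 0  [called from split_margin, line 4]
  split_margin(5, 0) -> 0  [called from screen_input, line 18]
  screen_input([3, 8, 8, 2, 8]) -> 0  [called from main, line 24]
Log line origins:
  1: emitted by main (line 23)
  2: emitted by screen_input (line 14)
  3: emitted by grade_run (line 10)
  4: emitted by screen_input (line 17)
  5: emitted by main (line 25)
A correct fix: line 4: replace `slot + slot` with `slot + acc`.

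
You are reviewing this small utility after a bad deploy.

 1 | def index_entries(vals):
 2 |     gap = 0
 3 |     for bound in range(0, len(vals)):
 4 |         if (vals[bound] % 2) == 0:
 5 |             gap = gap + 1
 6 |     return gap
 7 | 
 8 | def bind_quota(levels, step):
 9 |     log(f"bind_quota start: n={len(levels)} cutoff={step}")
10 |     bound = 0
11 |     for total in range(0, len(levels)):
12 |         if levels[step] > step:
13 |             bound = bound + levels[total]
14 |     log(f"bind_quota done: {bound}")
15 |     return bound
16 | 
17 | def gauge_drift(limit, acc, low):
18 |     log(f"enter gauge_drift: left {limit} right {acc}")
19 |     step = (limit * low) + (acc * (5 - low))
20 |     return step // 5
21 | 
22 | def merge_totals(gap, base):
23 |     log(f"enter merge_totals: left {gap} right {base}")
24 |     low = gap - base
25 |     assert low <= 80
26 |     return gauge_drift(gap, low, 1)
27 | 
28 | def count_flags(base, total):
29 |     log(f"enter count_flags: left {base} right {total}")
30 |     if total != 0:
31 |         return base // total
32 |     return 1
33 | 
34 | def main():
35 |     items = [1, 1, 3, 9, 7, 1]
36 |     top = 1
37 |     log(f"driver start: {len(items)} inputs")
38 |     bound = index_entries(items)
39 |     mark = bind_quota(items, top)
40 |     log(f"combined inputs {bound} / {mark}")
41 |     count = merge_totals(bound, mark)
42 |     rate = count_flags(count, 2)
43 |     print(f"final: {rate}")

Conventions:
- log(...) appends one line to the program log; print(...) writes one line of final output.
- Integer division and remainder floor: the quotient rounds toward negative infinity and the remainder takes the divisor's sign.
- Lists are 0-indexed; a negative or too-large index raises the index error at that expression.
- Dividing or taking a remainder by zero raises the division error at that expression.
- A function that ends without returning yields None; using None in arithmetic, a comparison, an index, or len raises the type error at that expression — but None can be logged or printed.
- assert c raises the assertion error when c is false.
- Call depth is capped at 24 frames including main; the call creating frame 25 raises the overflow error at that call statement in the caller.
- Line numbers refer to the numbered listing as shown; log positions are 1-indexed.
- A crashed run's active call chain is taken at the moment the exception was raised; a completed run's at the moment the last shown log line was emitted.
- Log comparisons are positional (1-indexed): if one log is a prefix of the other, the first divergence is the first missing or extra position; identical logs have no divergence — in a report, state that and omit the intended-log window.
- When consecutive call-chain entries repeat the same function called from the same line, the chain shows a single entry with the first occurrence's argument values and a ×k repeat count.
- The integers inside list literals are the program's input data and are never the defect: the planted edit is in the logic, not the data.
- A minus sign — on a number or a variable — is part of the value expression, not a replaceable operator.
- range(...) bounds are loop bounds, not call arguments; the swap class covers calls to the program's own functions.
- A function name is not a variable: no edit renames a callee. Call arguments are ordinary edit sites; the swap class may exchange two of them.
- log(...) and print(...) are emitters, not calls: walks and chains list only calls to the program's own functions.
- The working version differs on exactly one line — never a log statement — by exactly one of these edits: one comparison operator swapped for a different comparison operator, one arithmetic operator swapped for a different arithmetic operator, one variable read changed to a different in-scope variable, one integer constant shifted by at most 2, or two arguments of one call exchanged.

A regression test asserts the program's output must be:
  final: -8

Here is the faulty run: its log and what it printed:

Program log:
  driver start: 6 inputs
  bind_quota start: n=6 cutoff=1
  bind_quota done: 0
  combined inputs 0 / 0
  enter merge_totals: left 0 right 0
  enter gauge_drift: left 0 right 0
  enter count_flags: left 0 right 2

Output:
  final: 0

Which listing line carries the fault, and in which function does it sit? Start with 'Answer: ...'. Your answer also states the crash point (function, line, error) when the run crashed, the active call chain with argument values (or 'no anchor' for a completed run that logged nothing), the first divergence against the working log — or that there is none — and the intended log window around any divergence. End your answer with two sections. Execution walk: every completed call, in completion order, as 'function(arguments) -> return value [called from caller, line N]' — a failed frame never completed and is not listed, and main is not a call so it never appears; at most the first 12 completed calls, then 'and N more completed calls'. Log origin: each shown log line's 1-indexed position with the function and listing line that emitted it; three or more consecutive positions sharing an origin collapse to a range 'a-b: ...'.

Answer: the defect is in bind_quota at line 12.
Key fact: At log position 3 the runs split — shown 'bind_quota done: 0', but the working version logs 'bind_quota done: 19'.
Call chain: main -> count_flags(0, 2) (called at line 42).
First divergence: position 3 — shown 'bind_quota done: 0', intended 'bind_quota done: 19'.
Intended log window:
  1: driver start: 6 inputs
  2: bind_quota start: n=6 cutoff=1
  3: bind_quota done: 19
  4: combined inputs 0 / 19
Execution walk:
  index_entries([1, 1, 3, 9, 7, 1]) -> 0  [called from main, line 38]
  bind_quota([1, 1, 3, 9, 7, 1], 1) -> 0  [called from main, line 39]
  gauge_drift(0, 0, 1) -> 0  [called from merge_totals, line 26]
  merge_totals(0, 0) -> 0  [called from main, line 41]
  count_flags(0, 2) -> 0  [called from main, line 42]
Log line origins:
  1 — main, line 37
  2 — bind_quota, line 9
  3 — bind_quota, line 14
  4 — main, line 40
  5 — merge_totals, line 23
  6 — gauge_drift, line 18
  7 — count_flags, line 29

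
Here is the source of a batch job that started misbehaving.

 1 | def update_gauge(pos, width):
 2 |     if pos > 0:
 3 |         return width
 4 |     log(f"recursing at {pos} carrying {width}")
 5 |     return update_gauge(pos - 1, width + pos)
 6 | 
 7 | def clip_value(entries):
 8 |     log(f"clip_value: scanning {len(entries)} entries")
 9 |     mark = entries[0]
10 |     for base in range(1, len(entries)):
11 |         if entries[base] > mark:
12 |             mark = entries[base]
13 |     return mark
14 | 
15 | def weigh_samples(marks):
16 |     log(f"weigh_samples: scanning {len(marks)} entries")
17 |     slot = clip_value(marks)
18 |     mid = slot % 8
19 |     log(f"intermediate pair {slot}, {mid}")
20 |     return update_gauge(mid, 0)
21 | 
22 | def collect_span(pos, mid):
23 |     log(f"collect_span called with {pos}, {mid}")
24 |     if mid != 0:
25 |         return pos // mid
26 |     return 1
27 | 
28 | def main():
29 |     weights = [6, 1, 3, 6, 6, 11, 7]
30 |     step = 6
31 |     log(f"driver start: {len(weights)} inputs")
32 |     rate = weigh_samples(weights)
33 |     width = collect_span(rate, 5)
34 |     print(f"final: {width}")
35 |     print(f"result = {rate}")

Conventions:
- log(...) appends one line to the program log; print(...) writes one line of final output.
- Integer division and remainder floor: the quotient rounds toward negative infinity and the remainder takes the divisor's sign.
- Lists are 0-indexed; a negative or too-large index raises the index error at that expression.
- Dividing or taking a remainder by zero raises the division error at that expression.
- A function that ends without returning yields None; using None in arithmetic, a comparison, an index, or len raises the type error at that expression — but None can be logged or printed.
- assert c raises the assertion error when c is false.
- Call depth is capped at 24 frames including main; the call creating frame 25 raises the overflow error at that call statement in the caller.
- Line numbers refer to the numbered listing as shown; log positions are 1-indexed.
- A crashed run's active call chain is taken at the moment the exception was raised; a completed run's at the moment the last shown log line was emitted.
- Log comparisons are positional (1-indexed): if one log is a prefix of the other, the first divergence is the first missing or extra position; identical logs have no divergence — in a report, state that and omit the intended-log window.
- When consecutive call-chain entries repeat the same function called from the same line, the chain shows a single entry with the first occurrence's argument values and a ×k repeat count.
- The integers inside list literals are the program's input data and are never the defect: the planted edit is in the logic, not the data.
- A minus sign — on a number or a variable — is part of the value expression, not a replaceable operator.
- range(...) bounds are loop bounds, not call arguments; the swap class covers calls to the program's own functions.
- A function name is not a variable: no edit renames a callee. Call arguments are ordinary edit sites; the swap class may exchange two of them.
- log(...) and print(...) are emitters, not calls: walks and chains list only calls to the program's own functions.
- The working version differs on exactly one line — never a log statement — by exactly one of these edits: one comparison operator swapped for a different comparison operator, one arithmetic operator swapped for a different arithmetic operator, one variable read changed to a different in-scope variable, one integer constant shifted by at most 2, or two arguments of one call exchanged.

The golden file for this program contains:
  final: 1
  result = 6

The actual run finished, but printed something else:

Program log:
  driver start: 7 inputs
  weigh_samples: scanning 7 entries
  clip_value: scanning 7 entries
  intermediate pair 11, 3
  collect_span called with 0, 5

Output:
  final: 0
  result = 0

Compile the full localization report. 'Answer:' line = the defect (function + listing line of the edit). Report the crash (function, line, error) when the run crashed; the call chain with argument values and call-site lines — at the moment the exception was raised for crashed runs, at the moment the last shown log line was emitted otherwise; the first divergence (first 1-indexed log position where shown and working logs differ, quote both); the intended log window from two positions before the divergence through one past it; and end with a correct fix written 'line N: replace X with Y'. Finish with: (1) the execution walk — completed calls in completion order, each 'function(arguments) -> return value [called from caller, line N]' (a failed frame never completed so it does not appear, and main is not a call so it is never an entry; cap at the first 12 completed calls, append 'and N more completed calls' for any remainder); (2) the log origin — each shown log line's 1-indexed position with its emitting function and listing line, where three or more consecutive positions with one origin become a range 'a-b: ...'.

Answer: the defect is in update_gauge at line 2.
Core observation: The log first diverges at position 5: the faulty run prints 'collect_span called with 0, 5' where the working version prints 'recursing at 3 carrying 0'.
Call chain: main -> collect_span(0, 5) (called at line 33).
First divergence: at position 5 the run shows 'collect_span called with 0, 5' where the working version logs 'recursing at 3 carrying 0'.
Intended log window:
  3: clip_value: scanning 7 entries
  4: intermediate pair 11, 3
  5: recursing at 3 carrying 0
  6: recursing at 2 carrying 3
Execution walk:
  clip_value([6, 1, 3, 6, 6, 11, 7]) -> 11  [called from weigh_samples, line 17]
  update_gauge(3, 0) -> 0  [called from weigh_samples, line 20]
  weigh_samples([6, 1, 3, 6, 6, 11, 7]) -> 0  [called from main, line 32]
  collect_span(0, 5) -> 0  [called from main, line 33]
Log origins:
  1 — main, line 31
  2 — weigh_samples, line 16
  3 — clip_value, line 8
  4 — weigh_samples, line 19
  5 — collect_span, line 23
A correct fix: line 2: replace `>` with `<=`.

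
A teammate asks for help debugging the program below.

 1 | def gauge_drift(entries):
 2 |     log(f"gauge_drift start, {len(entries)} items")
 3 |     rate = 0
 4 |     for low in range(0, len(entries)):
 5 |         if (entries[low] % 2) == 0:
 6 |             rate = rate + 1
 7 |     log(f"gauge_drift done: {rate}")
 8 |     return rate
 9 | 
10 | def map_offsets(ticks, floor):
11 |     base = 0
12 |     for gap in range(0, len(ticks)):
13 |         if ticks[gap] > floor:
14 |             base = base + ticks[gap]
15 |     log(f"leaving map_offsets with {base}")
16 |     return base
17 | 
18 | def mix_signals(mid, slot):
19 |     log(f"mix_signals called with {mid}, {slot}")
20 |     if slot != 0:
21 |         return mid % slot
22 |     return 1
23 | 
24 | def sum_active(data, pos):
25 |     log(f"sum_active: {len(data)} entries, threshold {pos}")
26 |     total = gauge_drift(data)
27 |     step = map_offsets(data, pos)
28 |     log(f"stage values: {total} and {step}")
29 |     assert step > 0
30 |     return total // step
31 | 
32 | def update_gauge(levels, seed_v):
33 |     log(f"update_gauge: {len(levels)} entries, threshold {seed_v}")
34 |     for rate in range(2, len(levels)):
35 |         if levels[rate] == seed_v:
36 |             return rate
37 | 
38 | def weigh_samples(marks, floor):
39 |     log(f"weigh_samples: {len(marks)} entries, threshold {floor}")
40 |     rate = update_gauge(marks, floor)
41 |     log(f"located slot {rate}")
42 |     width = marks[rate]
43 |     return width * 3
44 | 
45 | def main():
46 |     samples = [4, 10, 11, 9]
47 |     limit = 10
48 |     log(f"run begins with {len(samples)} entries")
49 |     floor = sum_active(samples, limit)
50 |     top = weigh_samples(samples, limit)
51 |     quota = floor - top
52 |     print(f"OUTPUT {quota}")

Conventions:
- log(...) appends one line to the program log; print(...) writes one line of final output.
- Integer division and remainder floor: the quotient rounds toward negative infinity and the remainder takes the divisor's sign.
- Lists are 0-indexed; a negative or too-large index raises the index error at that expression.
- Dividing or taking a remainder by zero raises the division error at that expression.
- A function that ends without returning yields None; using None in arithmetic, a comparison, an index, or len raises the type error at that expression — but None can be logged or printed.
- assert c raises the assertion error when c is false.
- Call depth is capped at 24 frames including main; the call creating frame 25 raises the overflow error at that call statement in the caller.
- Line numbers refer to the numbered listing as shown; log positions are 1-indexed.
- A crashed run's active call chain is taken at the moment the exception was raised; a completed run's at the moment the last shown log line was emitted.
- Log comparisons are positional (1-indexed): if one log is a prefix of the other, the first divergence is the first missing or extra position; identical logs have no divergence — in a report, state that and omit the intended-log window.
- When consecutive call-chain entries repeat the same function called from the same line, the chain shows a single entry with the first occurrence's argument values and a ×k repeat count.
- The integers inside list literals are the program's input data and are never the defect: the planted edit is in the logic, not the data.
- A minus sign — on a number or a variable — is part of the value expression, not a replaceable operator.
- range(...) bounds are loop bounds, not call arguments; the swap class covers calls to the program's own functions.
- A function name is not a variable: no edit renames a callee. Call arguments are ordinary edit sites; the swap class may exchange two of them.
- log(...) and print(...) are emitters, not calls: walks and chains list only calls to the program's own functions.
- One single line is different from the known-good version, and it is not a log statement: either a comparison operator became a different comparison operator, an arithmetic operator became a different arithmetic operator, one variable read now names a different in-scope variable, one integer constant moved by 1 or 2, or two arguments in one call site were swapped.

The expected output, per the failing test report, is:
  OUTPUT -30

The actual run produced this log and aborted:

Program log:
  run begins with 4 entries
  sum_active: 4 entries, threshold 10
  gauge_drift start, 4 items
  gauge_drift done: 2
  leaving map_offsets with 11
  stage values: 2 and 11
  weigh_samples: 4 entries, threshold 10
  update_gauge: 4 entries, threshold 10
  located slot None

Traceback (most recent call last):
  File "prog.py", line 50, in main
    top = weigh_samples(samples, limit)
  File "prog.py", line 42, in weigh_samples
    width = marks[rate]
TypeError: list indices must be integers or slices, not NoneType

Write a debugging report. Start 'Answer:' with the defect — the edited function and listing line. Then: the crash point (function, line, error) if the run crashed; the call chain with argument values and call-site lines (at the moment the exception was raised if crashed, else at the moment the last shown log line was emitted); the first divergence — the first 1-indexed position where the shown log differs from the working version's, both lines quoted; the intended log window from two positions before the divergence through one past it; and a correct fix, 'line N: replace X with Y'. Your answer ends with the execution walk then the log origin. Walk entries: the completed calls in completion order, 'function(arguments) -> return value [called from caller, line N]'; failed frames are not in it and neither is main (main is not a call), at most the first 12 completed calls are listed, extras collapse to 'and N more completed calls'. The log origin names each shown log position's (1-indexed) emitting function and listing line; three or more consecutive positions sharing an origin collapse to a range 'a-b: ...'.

Answer: the defect is in update_gauge at line 34.
The tell: Position 9 is the first bad log line: 'located slot None' should read 'located slot 1'.
Crash: weigh_samples, line 42, TypeError.
Call chain: main -> weigh_samples([4, 10, 11, 9], 10) (called at line 50).
First divergence: at position 9 the run shows 'located slot None' where the working version logs 'located slot 1'.
Intended log window:
  7: weigh_samples: 4 entries, threshold 10
  8: update_gauge: 4 entries, threshold 10
  9: located slot 1
Execution walk:
  gauge_drift([4, 10, 11, 9]) -> 2  [called from sum_active, line 26]
  map_offsets([4, 10, 11, 9], 10) -> 11  [called from sum_active, line 27]
  sum_active([4, 10, 11, 9], 10) -> 0  [called from main, line 49]
  update_gauge([4, 10, 11, 9], 10) -> None  [called from weigh_samples, line 40]
Origin of each log line:
  1: from main, line 48
  2: from sum_active, line 25
  3: from gauge_drift, line 2
  4: from gauge_drift, line 7
  5: from map_offsets, line 15
  6: from sum_active, line 28
  7: from weigh_samples, line 39
  8: from update_gauge, line 33
  9: from weigh_samples, line 41
A correct fix: line 34: replace `2` with `0`.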